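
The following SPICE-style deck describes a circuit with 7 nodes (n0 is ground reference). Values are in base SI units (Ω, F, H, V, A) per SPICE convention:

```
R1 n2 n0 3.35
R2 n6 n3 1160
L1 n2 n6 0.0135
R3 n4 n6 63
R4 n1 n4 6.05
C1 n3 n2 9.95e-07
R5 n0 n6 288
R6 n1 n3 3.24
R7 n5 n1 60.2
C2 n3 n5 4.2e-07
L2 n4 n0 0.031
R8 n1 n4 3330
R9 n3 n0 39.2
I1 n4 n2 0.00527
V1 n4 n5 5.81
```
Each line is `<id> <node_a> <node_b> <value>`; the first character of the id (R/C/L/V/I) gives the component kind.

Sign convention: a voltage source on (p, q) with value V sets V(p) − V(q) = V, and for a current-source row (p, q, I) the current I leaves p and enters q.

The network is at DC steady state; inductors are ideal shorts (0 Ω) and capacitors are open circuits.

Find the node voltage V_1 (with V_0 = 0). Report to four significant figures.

-0.4673 V

MNA unknowns: 6 node voltages V₁..V_6 plus 3 source currents (L1, L2, V1)
R1: Y=0.2985 on G[2,0]
R2: Y=0.0008621 on G[6,3]
L1: row V2−V6=0, i_L1 at 2,6
R3: Y=0.01587 on G[4,6]
R4: Y=0.1653 on G[1,4]
C1: Y=0.000 on G[3,2]
R5: Y=0.003472 on G[0,6]
R6: Y=0.3086 on G[1,3]
R7: Y=0.01661 on G[5,1]
C2: Y=0.000 on G[3,5]
L2: row V4−V0=0, i_L2 at 4,0
R8: Y=0.0003003 on G[1,4]
R9: Y=0.02551 on G[3,0]
I1: z[4]−=0.00527, z[2]+=0.00527
V1: row V4−V5=5.81, i_V1 at 4,5
solve → V1=-0.4673, V2=0.01537, V3=-0.4305, V4=0.000, V5=-5.810, V6=0.01537
aux → i_L1=0.0006817, i_L2=0.006340, i_V1=-0.08875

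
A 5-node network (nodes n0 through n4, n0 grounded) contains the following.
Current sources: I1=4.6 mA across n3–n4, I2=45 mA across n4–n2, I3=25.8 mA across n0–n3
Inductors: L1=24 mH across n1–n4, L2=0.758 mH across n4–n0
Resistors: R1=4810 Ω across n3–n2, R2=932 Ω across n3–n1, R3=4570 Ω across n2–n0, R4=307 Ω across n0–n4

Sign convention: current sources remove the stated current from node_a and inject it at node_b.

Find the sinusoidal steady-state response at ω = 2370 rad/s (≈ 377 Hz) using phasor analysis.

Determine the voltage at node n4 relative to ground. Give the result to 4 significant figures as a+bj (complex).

Element admittances at ω=2370 rad/s:
  I1: injects 0.0046 A into n4 (from n3)
  Y(L1) = 0.000-0.01758j S between n1,n4
  Y(R1) = 0.0002079+0.000j S between n3,n2
  I2: injects 0.045 A into n2 (from n4)
  Y(L2) = 0.000-0.5567j S between n4,n0
  Y(R2) = 0.001073+0.000j S between n3,n1
  Y(R3) = 0.0002188+0.000j S between n2,n0
  Y(R4) = 0.003257+0.000j S between n0,n4
  I3: injects 0.0258 A into n3 (from n0)
Assemble and solve the 4×4 MNA system:
  V(n1)=0.01267+2.229j  V(n2)=123.3+0.9878j  V(n3)=36.57+2.028j  V(n4)=0.0003760-0.002112j

0.0003760-0.002112j V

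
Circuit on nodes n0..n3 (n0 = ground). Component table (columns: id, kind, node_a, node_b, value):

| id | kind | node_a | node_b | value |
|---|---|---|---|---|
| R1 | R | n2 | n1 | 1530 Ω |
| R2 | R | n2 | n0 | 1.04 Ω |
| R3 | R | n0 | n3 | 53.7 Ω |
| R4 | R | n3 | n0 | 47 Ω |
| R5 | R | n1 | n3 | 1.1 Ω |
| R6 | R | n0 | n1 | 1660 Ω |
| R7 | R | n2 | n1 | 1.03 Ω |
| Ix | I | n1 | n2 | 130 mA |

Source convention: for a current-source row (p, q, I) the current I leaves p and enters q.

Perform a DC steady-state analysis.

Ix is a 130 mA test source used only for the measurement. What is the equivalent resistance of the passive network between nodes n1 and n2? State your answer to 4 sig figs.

R_eq = 0.9912 Ω

Element admittances at DC:
  Y(R1) = 0.0006536 S between n2,n1
  Y(R2) = 0.9615 S between n2,n0
  Y(R3) = 0.01862 S between n0,n3
  Y(R4) = 0.02128 S between n3,n0
  Y(R5) = 0.9091 S between n1,n3
  Y(R6) = 0.0006024 S between n0,n1
  Y(R7) = 0.9709 S between n2,n1
  Ix: injects 0.13 A into n2 (from n1)
Assemble and solve the 3×3 MNA system:
  V(n1)=-0.1239  V(n2)=0.005001  V(n3)=-0.1187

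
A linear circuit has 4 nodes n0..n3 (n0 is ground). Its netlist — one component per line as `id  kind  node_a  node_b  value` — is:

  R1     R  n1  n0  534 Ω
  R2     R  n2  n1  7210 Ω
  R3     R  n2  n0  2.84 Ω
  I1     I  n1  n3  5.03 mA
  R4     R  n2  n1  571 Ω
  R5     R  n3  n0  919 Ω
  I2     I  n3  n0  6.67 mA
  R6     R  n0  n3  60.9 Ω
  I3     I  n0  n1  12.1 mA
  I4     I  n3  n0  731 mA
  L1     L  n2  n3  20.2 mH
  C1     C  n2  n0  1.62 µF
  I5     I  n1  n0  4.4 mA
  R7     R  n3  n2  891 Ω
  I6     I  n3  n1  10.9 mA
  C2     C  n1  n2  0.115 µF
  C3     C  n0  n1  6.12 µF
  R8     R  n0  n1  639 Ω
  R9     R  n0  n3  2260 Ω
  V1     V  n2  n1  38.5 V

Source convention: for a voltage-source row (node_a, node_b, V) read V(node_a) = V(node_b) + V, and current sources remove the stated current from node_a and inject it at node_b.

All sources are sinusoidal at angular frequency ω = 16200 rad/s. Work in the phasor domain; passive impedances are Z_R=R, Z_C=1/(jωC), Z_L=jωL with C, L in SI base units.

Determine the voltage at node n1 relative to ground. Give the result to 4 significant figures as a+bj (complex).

Element admittances at ω=16200 rad/s:
  Y(R1) = 0.001873+0.000j S between n1,n0
  Y(R2) = 0.0001387+0.000j S between n2,n1
  Y(R3) = 0.3521+0.000j S between n2,n0
  I1: injects 0.00503 A into n3 (from n1)
  Y(R4) = 0.001751+0.000j S between n2,n1
  Y(R5) = 0.001088+0.000j S between n3,n0
  I2: injects 0.00667 A into n0 (from n3)
  Y(R6) = 0.01642+0.000j S between n0,n3
  I3: injects 0.0121 A into n1 (from n0)
  I4: injects 0.731 A into n0 (from n3)
  Y(L1) = 0.000-0.003056j S between n2,n3
  Y(C1) = 0.000+0.02624j S between n2,n0
  I5: injects 0.0044 A into n0 (from n1)
  Y(R7) = 0.001122+0.000j S between n3,n2
  I6: injects 0.0109 A into n1 (from n3)
  Y(C2) = 0.000+0.001863j S between n1,n2
  Y(C3) = 0.000+0.09914j S between n0,n1
  Y(R8) = 0.001565+0.000j S between n0,n1
  Y(R9) = 0.0004425+0.000j S between n0,n3
  V1: constraint V(n2)−V(n1) = 38.5
Assemble and solve the 4×4 MNA system:
  V(n1)=-34.91+9.762j  V(n2)=3.593+9.762j  V(n3)=-36.28-5.813j
  i(V1)=-1.174-3.499j

-34.91+9.762j V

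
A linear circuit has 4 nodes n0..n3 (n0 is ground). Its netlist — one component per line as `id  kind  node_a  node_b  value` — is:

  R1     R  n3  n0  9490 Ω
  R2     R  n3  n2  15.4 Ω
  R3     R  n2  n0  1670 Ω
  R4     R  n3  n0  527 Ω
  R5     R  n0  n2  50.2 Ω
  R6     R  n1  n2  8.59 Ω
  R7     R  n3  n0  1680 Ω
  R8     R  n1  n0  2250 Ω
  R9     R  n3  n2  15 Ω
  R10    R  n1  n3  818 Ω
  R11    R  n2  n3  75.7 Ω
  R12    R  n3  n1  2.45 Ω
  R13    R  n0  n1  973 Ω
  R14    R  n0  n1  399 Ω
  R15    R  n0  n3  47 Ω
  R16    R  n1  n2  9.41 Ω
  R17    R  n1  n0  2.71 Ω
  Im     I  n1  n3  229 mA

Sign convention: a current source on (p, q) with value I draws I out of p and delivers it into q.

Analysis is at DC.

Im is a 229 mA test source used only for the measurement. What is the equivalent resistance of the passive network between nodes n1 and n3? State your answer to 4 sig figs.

Apply KCL at each of the 3 non-ground nodes and solve the resulting linear system.
Node n1: branches {R6, R8, R10, R12, R13, R14, R16, R17, Im} → V_1 = -0.03325
Node n2: branches {R2, R3, R5, R6, R9, R11, R16} → V_2 = 0.1323
Node n3: branches {R1, R2, R4, R7, R9, R10, R11, R12, R15, Im} → V_3 = 0.4057

R_eq = 1.917 Ω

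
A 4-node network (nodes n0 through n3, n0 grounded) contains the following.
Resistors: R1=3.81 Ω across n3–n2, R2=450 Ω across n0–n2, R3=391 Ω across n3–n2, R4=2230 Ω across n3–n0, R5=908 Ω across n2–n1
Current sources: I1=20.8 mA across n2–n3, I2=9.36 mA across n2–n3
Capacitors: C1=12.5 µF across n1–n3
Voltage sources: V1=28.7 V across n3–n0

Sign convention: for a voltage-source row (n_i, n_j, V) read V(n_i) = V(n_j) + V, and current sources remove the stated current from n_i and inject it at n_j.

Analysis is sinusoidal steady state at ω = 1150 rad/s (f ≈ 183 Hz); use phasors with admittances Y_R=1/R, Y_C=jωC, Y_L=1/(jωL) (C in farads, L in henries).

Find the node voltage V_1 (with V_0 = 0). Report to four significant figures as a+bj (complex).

Apply KCL at each of the 3 non-ground nodes and solve the resulting linear system.
Node n1: branches {C1, R5} → V_1 = 28.70+0.02666j
Node n2: branches {R1, R2, R3, I1, I2, R5} → V_2 = 28.35+0.0001094j
Node n3: branches {R1, R3, I1, R4, I2, C1, V1} → V_3 = 28.70+0.000j
Source currents: i(V1)=-0.07587-2.432e-07j

28.70+0.02666j V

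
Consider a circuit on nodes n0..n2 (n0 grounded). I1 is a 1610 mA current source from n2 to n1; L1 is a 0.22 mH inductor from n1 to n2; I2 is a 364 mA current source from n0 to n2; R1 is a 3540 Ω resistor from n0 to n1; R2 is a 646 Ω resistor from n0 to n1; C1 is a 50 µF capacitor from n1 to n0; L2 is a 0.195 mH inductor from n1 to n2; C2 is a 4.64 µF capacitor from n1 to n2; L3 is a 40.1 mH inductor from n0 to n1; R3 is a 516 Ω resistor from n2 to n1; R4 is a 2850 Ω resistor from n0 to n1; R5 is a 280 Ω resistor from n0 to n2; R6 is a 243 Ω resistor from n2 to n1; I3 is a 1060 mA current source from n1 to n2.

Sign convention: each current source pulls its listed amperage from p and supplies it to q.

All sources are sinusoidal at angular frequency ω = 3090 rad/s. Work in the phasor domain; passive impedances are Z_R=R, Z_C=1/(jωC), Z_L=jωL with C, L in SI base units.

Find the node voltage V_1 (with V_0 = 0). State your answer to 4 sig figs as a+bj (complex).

0.09897-2.482j V

Apply KCL at each of the 2 non-ground nodes and solve the resulting linear system.
Node n1: branches {I1, L1, R1, R2, C1, L2, C2, L3, R3, R4, R6, I3} → V_1 = 0.09897-2.482j
Node n2: branches {I1, L1, I2, L2, C2, R3, R5, R6, I3} → V_2 = 0.09594-2.542j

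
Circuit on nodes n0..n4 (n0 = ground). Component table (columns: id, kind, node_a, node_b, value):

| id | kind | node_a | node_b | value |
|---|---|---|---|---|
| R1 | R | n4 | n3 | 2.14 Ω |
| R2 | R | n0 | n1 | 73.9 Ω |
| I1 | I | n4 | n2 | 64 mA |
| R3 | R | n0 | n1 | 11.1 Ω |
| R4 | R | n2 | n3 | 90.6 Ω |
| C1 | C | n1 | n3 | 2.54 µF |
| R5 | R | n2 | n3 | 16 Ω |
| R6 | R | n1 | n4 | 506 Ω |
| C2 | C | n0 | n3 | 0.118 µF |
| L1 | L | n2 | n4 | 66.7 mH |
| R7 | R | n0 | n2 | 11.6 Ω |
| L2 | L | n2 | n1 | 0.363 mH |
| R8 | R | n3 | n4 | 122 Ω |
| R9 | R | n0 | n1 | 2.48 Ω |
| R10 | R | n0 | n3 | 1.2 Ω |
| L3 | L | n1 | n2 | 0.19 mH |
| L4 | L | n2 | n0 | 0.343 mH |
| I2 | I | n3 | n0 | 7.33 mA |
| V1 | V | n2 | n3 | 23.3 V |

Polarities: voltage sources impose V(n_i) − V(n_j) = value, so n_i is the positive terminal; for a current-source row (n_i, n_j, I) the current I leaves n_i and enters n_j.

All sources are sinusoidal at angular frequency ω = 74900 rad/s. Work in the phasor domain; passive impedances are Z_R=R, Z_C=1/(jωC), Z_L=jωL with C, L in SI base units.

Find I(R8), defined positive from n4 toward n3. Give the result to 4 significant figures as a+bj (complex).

Apply KCL at each of the 4 non-ground nodes and solve the resulting linear system.
Node n1: branches {R2, R3, C1, R6, L2, R9, L3} → V_1 = -1.405-4.910j
Node n2: branches {I1, R4, R5, L1, R7, L2, L3, L4, V1} → V_2 = 21.76+3.642j
Node n3: branches {R1, R4, C1, R5, C2, R8, R10, I2, V1} → V_3 = -1.537+3.642j
Node n4: branches {R1, I1, R6, L1, R8} → V_4 = -1.671+3.597j
Source currents: i(V1)=-4.583+3.018j

-0.001094-0.0003707j A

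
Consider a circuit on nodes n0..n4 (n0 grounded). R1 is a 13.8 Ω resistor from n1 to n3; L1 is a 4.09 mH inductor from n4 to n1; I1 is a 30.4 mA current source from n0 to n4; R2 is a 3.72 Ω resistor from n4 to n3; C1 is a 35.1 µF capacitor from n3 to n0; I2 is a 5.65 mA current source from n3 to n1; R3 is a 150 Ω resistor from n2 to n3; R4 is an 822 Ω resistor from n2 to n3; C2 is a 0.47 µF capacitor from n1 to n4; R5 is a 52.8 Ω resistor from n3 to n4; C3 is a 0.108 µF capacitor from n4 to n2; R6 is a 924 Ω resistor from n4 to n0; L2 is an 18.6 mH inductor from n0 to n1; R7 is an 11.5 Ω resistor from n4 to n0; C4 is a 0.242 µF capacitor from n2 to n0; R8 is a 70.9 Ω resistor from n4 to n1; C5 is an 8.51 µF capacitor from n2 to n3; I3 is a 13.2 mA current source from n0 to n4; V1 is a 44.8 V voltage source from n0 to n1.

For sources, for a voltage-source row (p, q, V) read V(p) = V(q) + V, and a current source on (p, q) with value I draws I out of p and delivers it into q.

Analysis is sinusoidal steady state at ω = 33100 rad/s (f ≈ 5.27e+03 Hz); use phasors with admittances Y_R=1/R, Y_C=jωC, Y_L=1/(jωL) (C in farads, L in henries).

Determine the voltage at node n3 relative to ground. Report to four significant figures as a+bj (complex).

-0.6095+3.066j V

Element admittances at ω=33100 rad/s:
  Y(R1) = 0.07246+0.000j S between n1,n3
  Y(L1) = 0.000-0.007387j S between n4,n1
  I1: injects 0.0304 A into n4 (from n0)
  Y(R2) = 0.2688+0.000j S between n4,n3
  Y(C1) = 0.000+1.162j S between n3,n0
  I2: injects 0.00565 A into n1 (from n3)
  Y(R3) = 0.006667+0.000j S between n2,n3
  Y(R4) = 0.001217+0.000j S between n2,n3
  Y(C2) = 0.000+0.01556j S between n1,n4
  Y(R5) = 0.01894+0.000j S between n3,n4
  Y(C3) = 0.000+0.003575j S between n4,n2
  Y(R6) = 0.001082+0.000j S between n4,n0
  Y(L2) = 0.000-0.001624j S between n0,n1
  Y(R7) = 0.08696+0.000j S between n4,n0
  Y(C4) = 0.000+0.008010j S between n2,n0
  Y(R8) = 0.01410+0.000j S between n4,n1
  Y(C5) = 0.000+0.2817j S between n2,n3
  I3: injects 0.0132 A into n4 (from n0)
  V1: constraint V(n0)−V(n1) = 44.8
Assemble and solve the 5×5 MNA system:
  V(n1)=-44.80+0.000j  V(n2)=-0.6064+2.962j  V(n3)=-0.6095+3.066j  V(n4)=-1.944+1.377j
  i(V1)=-3.801-0.5190j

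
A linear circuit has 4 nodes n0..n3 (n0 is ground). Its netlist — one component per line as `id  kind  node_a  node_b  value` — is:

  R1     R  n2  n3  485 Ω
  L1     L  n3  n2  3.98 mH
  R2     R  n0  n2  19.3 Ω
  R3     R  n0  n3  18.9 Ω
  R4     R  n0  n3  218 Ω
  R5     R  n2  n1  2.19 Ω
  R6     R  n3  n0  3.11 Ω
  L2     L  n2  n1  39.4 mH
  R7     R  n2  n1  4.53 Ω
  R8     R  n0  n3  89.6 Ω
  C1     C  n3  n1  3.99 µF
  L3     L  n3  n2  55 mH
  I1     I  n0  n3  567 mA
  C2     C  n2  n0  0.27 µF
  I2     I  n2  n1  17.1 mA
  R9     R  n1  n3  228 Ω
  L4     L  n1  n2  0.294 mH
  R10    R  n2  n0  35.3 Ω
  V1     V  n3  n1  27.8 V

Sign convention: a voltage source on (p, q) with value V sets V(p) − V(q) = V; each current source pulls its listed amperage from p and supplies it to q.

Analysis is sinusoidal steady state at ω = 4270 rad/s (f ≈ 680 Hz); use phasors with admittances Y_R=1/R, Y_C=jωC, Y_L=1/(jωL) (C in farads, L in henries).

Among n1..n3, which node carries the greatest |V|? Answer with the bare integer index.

Apply KCL at each of the 3 non-ground nodes and solve the resulting linear system.
Node n1: branches {R5, L2, R7, C1, I2, R9, L4, V1} → V_1 = -22.23+0.01560j
Node n2: branches {R1, L1, R2, R5, L2, R7, L3, C2, I2, L4, R10} → V_2 = -20.05+0.2125j
Node n3: branches {R1, L1, R3, R4, R6, R8, C1, L3, I1, R9, V1} → V_3 = 5.572+0.01560j
Source currents: i(V1)=-1.770+1.138j

1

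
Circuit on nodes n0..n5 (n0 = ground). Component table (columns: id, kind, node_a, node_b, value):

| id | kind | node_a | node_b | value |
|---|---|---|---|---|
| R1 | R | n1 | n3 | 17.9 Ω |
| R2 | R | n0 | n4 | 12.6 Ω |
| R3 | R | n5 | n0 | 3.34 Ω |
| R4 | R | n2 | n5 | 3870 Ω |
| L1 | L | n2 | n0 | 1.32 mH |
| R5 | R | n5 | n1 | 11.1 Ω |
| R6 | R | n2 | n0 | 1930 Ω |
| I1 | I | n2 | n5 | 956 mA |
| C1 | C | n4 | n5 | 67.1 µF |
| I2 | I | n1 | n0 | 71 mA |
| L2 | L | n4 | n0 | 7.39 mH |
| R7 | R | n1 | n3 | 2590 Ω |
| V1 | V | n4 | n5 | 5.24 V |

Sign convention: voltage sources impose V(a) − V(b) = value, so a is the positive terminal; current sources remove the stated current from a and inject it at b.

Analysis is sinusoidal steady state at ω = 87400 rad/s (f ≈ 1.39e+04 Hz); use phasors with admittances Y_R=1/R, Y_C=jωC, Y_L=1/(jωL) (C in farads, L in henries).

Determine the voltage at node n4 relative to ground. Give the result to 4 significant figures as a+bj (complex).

6.471-0.04813j V

Element admittances at ω=87400 rad/s:
  Y(R1) = 0.05587+0.000j S between n1,n3
  Y(R2) = 0.07937+0.000j S between n0,n4
  Y(R3) = 0.2994+0.000j S between n5,n0
  Y(R4) = 0.0002584+0.000j S between n2,n5
  Y(L1) = 0.000-0.008668j S between n2,n0
  Y(R5) = 0.09009+0.000j S between n5,n1
  Y(R6) = 0.0005181+0.000j S between n2,n0
  I1: injects 0.956 A into n5 (from n2)
  Y(C1) = 0.000+5.865j S between n4,n5
  I2: injects 0.071 A into n0 (from n1)
  Y(L2) = 0.000-0.001548j S between n4,n0
  Y(R7) = 0.0003861+0.000j S between n1,n3
  V1: constraint V(n4)−V(n5) = 5.24
Assemble and solve the 6×6 MNA system:
  V(n1)=0.4431-0.04813j  V(n2)=-9.797-109.4j  V(n3)=0.4431-0.04813j  V(n4)=6.471-0.04813j  V(n5)=1.231-0.04813j
  i(V1)=-0.5135-30.72j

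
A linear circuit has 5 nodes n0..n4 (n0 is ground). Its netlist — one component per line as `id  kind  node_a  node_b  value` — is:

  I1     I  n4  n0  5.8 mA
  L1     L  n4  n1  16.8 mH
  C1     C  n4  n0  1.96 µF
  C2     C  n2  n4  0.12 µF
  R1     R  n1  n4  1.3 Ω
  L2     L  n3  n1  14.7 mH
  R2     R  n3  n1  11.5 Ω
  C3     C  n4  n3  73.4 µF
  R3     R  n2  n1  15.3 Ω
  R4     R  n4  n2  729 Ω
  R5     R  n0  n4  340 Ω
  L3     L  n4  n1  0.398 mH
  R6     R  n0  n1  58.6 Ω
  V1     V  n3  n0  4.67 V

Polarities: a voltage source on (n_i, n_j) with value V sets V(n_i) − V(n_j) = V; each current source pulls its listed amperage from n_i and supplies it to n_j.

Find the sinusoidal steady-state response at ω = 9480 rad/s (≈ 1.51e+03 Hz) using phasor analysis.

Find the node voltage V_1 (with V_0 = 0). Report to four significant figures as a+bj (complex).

Apply KCL at each of the 4 non-ground nodes and solve the resulting linear system.
Node n1: branches {L1, R1, L2, R2, R3, L3, R6} → V_1 = 4.470+0.07521j
Node n2: branches {C2, R3, R4} → V_2 = 4.471+0.07702j
Node n3: branches {L2, R2, C3, V1} → V_3 = 4.670+0.000j
Node n4: branches {I1, L1, C1, C2, R1, C3, R4, R5, L3} → V_4 = 4.535+0.1100j
Source currents: i(V1)=-0.09338-0.08587j

4.470+0.07521j V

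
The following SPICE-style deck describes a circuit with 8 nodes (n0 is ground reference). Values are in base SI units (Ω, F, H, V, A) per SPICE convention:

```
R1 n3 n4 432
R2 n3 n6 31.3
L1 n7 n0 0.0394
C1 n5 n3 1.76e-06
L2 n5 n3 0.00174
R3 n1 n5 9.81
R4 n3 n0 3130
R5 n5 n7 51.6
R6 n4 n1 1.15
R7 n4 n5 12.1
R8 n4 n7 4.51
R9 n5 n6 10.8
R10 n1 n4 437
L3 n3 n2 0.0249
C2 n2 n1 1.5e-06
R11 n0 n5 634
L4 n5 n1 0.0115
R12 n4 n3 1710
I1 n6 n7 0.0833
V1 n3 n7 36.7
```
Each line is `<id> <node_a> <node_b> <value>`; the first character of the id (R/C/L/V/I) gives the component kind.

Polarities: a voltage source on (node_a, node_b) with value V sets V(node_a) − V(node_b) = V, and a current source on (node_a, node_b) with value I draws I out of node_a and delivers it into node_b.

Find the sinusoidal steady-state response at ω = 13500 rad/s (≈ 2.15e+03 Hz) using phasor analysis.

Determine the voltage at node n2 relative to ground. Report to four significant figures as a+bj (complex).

Element admittances at ω=13500 rad/s:
  Y(R1) = 0.002315+0.000j S between n3,n4
  Y(R2) = 0.03195+0.000j S between n3,n6
  Y(L1) = 0.000-0.001880j S between n7,n0
  Y(C1) = 0.000+0.02376j S between n5,n3
  Y(L2) = 0.000-0.04257j S between n5,n3
  Y(R3) = 0.1019+0.000j S between n1,n5
  Y(R4) = 0.0003195+0.000j S between n3,n0
  Y(R5) = 0.01938+0.000j S between n5,n7
  Y(R6) = 0.8696+0.000j S between n4,n1
  Y(R7) = 0.08264+0.000j S between n4,n5
  Y(R8) = 0.2217+0.000j S between n4,n7
  Y(R9) = 0.09259+0.000j S between n5,n6
  Y(R10) = 0.002288+0.000j S between n1,n4
  Y(L3) = 0.000-0.002975j S between n3,n2
  Y(C2) = 0.000+0.02025j S between n2,n1
  Y(R11) = 0.001577+0.000j S between n0,n5
  Y(L4) = 0.000-0.006441j S between n5,n1
  Y(R12) = 0.0005848+0.000j S between n4,n3
  I1: injects 0.0833 A into n7 (from n6)
  V1: constraint V(n3)−V(n7) = 36.7
Assemble and solve the 8×8 MNA system:
  V(n1)=-4.138-6.616j  V(n2)=-9.845-7.048j  V(n3)=29.01-4.104j  V(n4)=-4.504-6.258j  V(n5)=-0.9829-8.341j  V(n6)=6.041-7.254j  V(n7)=-7.695-4.104j
  i(V1)=-0.9286+0.5741j

-9.845-7.048j V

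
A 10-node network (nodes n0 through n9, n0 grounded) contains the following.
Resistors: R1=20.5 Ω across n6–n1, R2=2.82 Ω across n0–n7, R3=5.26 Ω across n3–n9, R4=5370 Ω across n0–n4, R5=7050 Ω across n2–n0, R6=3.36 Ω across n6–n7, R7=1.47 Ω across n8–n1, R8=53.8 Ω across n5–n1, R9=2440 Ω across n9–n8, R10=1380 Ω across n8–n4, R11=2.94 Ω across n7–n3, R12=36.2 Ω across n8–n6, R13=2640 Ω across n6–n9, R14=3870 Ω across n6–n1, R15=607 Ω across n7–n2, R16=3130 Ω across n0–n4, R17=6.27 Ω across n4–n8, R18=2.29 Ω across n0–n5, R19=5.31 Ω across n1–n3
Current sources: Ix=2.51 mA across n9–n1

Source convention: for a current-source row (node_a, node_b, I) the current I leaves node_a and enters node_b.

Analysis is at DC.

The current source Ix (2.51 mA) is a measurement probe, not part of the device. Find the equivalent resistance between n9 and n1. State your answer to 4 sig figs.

R_eq = 9.185 Ω

Apply KCL at each of the 9 non-ground nodes and solve the resulting linear system.
Node n1: branches {R1, R7, R8, R14, R19, Ix} → V_1 = 0.007701
Node n2: branches {R5, R15} → V_2 = -0.0003661
Node n3: branches {R3, R11, R19} → V_3 = -0.002232
Node n4: branches {R4, R10, R16, R17} → V_4 = 0.007407
Node n5: branches {R8, R18} → V_5 = 0.0003144
Node n6: branches {R1, R6, R12, R13, R14} → V_6 = 0.001224
Node n7: branches {R2, R6, R11, R15} → V_7 = -0.0003976
Node n8: branches {R7, R9, R10, R12, R17} → V_8 = 0.007430
Node n9: branches {R3, R9, R13, Ix} → V_9 = -0.01535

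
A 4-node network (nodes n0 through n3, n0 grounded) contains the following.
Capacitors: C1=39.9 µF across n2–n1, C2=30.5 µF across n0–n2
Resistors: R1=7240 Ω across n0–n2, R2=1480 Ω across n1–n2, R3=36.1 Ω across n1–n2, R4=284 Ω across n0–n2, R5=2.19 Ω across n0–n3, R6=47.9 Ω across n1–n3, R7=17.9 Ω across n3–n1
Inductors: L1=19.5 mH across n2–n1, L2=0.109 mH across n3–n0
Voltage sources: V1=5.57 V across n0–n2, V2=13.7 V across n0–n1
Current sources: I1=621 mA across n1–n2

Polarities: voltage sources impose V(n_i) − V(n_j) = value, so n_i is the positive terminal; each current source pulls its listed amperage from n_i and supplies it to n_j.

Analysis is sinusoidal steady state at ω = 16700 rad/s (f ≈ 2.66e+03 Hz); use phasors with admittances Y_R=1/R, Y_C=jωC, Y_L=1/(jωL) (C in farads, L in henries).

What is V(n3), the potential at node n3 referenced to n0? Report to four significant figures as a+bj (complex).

-0.9565-0.9852j V

Apply KCL at each of the 3 non-ground nodes and solve the resulting linear system.
Node n1: branches {C1, R2, R3, L1, R6, R7, V2, I1} → V_1 = -13.70+0.000j
Node n2: branches {C1, R1, R2, R3, R4, L1, C2, V1, I1} → V_2 = -5.570+0.000j
Node n3: branches {R5, R6, L2, R7} → V_3 = -0.9565-0.9852j
Source currents: i(V1)=-0.4107+2.555j, i(V2)=-0.5877-5.317j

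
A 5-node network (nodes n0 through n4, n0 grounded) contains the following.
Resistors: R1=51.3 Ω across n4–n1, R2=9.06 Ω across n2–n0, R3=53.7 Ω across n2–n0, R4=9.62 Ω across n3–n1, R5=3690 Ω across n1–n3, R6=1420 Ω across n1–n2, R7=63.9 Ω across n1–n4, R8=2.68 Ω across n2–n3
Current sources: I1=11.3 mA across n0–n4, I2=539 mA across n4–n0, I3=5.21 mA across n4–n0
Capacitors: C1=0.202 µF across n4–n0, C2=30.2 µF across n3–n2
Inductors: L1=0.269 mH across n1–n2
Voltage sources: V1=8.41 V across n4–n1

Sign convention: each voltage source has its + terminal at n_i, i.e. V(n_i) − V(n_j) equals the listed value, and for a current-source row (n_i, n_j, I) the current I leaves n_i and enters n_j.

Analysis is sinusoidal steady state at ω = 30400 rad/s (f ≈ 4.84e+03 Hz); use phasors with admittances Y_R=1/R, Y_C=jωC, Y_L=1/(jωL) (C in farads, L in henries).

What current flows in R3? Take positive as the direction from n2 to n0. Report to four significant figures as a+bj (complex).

-0.07947-0.001576j A

Element admittances at ω=30400 rad/s:
  Y(R1) = 0.01949+0.000j S between n4,n1
  I1: injects 0.0113 A into n4 (from n0)
  Y(R2) = 0.1104+0.000j S between n2,n0
  Y(C1) = 0.000+0.006141j S between n4,n0
  Y(R3) = 0.01862+0.000j S between n2,n0
  Y(C2) = 0.000+0.9181j S between n3,n2
  Y(L1) = 0.000-0.1223j S between n1,n2
  Y(R4) = 0.1040+0.000j S between n3,n1
  Y(R5) = 0.0002710+0.000j S between n1,n3
  Y(R6) = 0.0007042+0.000j S between n1,n2
  I2: injects 0.539 A into n0 (from n4)
  Y(R7) = 0.01565+0.000j S between n1,n4
  I3: injects 0.00521 A into n0 (from n4)
  Y(R8) = 0.3731+0.000j S between n2,n3
  V1: constraint V(n4)−V(n1) = 8.41
Assemble and solve the 5×5 MNA system:
  V(n1)=-6.632-2.863j  V(n2)=-4.267-0.08464j  V(n3)=-4.626-0.002429j  V(n4)=1.778-2.863j
  i(V1)=-0.8460-0.01092j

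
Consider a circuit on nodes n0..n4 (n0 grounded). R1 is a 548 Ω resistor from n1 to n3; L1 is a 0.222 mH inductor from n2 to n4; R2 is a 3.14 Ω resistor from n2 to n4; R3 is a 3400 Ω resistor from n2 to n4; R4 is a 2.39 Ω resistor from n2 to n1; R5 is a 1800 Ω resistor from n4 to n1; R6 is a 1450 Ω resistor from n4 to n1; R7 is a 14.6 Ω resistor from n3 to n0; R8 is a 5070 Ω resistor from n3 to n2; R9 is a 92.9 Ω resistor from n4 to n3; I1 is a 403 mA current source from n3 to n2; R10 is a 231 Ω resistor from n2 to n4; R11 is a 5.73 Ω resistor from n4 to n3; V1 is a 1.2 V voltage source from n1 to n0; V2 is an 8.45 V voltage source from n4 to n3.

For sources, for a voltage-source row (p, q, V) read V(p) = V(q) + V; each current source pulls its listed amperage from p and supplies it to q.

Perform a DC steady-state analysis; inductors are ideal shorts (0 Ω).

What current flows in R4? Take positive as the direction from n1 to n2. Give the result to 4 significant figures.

MNA unknowns: 4 node voltages V₁..V_4 plus 3 source currents (L1, V1, V2)
R1: Y=0.001825 on G[1,3]
L1: row V2−V4=0, i_L1 at 2,4
R2: Y=0.3185 on G[2,4]
R3: Y=0.0002941 on G[2,4]
R4: Y=0.4184 on G[2,1]
R5: Y=0.0005556 on G[4,1]
R6: Y=0.0006897 on G[4,1]
R7: Y=0.06849 on G[3,0]
R8: Y=0.0001972 on G[3,2]
R9: Y=0.01076 on G[4,3]
I1: z[3]−=0.403, z[2]+=0.403
R10: Y=0.004329 on G[2,4]
R11: Y=0.1745 on G[4,3]
V1: row V1−V0=1.2, i_V1 at 1,0
V2: row V4−V3=8.45, i_V2 at 4,3
solve → V1=1.200, V2=2.245, V3=-6.205, V4=2.245
aux → i_L1=-0.03588, i_V1=0.4250, i_V2=-1.603

-0.4372 A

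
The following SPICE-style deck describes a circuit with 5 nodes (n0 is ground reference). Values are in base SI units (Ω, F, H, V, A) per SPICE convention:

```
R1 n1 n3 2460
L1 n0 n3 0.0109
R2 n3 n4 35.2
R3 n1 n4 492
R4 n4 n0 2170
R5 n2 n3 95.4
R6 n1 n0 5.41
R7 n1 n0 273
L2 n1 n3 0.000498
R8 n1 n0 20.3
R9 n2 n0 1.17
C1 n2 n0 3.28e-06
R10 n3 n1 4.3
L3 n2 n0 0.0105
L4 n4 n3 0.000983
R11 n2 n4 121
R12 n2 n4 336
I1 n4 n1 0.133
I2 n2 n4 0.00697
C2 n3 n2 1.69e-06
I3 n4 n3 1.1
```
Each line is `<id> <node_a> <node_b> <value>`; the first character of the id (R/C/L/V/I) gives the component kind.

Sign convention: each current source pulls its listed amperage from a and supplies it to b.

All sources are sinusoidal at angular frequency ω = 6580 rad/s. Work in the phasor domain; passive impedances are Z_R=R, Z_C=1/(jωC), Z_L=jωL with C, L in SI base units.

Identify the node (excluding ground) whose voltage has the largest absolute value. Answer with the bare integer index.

Apply KCL at each of the 4 non-ground nodes and solve the resulting linear system.
Node n1: branches {R1, R3, R6, R7, L2, R8, R10, I1} → V_1 = 0.1423+0.3247j
Node n2: branches {R5, R9, C1, L3, R11, R12, I2, C2} → V_2 = -0.04364-0.08936j
Node n3: branches {R1, L1, R2, R5, L2, R10, L4, C2, I3} → V_3 = -0.1980+0.2750j
Node n4: branches {R2, R3, R4, L4, R11, R12, I1, I2, I3} → V_4 = -2.181-7.098j

4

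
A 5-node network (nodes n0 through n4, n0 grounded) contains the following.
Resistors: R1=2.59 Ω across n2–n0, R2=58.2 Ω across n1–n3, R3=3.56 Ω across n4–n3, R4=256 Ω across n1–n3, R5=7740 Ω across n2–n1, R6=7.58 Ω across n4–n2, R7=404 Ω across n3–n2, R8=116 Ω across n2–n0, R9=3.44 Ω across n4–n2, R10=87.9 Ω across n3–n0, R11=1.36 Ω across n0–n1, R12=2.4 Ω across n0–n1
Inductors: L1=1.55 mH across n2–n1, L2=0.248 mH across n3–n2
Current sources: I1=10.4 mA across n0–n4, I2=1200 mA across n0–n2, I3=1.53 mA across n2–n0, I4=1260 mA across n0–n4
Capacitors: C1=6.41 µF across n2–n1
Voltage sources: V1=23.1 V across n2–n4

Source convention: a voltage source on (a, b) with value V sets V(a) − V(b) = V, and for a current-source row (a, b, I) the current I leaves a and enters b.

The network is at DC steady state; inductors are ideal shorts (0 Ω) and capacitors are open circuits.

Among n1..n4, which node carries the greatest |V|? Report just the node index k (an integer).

4

Apply KCL at each of the 4 non-ground nodes and solve the resulting linear system.
Node n1: branches {L1, R2, R4, R5, R11, R12, C1} → V_1 = 1.585
Node n2: branches {R1, L1, L2, R5, R6, R7, R8, R9, I2, I3, C1, V1} → V_2 = 1.585
Node n3: branches {R2, R3, L2, R4, R7, R10} → V_3 = 1.585
Node n4: branches {R3, R6, R9, I1, I4, V1} → V_4 = -21.52
Source currents: i(L1)=1.825, i(L2)=-6.507, i(V1)=-17.52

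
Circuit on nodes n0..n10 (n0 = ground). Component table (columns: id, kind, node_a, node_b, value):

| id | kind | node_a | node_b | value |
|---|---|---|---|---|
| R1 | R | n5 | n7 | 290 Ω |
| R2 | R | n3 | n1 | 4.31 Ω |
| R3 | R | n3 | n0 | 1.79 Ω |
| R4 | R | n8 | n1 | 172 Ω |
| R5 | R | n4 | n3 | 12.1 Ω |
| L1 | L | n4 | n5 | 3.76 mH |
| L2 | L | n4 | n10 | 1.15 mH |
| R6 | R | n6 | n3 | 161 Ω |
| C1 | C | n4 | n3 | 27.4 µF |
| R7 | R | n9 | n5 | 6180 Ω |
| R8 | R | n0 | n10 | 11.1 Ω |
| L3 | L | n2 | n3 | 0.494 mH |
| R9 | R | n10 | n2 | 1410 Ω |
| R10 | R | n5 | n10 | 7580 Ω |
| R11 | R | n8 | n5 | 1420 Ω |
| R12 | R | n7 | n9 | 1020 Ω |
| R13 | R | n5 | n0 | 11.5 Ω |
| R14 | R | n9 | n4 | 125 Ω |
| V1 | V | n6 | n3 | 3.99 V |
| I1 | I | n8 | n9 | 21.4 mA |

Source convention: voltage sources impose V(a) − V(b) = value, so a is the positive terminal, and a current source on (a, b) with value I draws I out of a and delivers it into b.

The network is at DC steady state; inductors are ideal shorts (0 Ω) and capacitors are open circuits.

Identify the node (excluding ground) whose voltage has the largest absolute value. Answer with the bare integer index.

MNA unknowns: 10 node voltages V₁..V_10 plus 4 source currents (L1, L2, L3, V1)
R1: Y=0.003448 on G[5,7]
R2: Y=0.2320 on G[3,1]
R3: Y=0.5587 on G[3,0]
R4: Y=0.005814 on G[8,1]
R5: Y=0.08264 on G[4,3]
L1: row V4−V5=0, i_L1 at 4,5
L2: row V4−V10=0, i_L2 at 4,10
R6: Y=0.006211 on G[6,3]
C1: Y=0.000 on G[4,3]
R7: Y=0.0001618 on G[9,5]
R8: Y=0.09009 on G[0,10]
L3: row V2−V3=0, i_L3 at 2,3
R9: Y=0.0007092 on G[10,2]
R10: Y=0.0001319 on G[5,10]
R11: Y=0.0007042 on G[8,5]
R12: Y=0.0009804 on G[7,9]
R13: Y=0.08696 on G[5,0]
R14: Y=0.008000 on G[9,4]
V1: row V6−V3=3.99, i_V1 at 6,3
I1: z[8]−=0.0214, z[9]+=0.0214
solve → V1=-0.1028, V2=-0.02097, V3=-0.02097, V4=0.06618, V5=0.06618, V6=3.969, V7=0.5970, V8=-3.368, V9=2.464, V10=0.06618
aux → i_L1=0.005955, i_L2=0.006024, i_L3=6.181e-05, i_V1=-0.02478

6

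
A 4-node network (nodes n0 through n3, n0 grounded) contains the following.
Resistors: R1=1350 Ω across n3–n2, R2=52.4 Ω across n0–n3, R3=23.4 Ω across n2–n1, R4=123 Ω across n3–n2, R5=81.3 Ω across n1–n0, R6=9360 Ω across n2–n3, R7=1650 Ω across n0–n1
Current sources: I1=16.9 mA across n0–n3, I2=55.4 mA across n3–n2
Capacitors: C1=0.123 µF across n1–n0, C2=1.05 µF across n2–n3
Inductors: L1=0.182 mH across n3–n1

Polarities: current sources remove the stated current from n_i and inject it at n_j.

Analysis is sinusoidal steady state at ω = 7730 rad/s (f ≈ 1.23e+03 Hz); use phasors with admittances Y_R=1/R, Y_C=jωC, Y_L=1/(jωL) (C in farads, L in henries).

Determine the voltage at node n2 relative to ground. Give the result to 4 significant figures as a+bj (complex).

Element admittances at ω=7730 rad/s:
  Y(R1) = 0.0007407+0.000j S between n3,n2
  Y(R2) = 0.01908+0.000j S between n0,n3
  Y(R3) = 0.04274+0.000j S between n2,n1
  I1: injects 0.0169 A into n3 (from n0)
  Y(C1) = 0.000+0.0009508j S between n1,n0
  Y(R4) = 0.008130+0.000j S between n3,n2
  Y(R5) = 0.01230+0.000j S between n1,n0
  Y(R6) = 0.0001068+0.000j S between n2,n3
  Y(C2) = 0.000+0.008116j S between n2,n3
  Y(L1) = 0.000-0.7108j S between n3,n1
  Y(R7) = 0.0006061+0.000j S between n0,n1
  I2: injects 0.0554 A into n2 (from n3)
Assemble and solve the 3×3 MNA system:
  V(n1)=0.5357+0.01595j  V(n2)=1.586-0.1600j  V(n3)=0.5241-0.03748j

1.586-0.1600j V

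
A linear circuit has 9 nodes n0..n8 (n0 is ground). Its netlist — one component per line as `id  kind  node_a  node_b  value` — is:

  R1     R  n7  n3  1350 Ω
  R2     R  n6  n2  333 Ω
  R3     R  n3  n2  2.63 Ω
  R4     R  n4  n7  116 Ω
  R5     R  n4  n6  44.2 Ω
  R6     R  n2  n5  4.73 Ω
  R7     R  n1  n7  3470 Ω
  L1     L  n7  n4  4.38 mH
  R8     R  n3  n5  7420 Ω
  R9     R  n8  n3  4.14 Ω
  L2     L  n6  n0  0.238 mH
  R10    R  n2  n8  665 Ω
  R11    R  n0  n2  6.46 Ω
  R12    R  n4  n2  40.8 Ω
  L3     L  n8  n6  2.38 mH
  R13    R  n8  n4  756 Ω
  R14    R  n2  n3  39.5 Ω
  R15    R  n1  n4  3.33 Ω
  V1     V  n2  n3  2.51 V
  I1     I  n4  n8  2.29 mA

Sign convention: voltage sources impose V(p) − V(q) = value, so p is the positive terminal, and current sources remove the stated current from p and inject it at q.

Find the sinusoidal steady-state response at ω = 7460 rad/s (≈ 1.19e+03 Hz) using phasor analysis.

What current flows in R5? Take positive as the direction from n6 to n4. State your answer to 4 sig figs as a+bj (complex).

Apply KCL at each of the 8 non-ground nodes and solve the resulting linear system.
Node n1: branches {R7, R15} → V_1 = -0.05292-0.3725j
Node n2: branches {R2, R3, R6, R10, R11, R12, R14, V1} → V_2 = 0.3104-0.5979j
Node n3: branches {R1, R3, R8, R9, R14, V1} → V_3 = -2.200-0.5979j
Node n4: branches {R4, R5, L1, R12, R13, R15, I1} → V_4 = -0.05291-0.3725j
Node n5: branches {R6, R8} → V_5 = 0.3088-0.5979j
Node n6: branches {R2, R5, L2, L3} → V_6 = -0.1643-0.08530j
Node n7: branches {R1, R4, R7, L1} → V_7 = -0.06285-0.4213j
Node n8: branches {R9, R10, L3, R13, I1} → V_8 = -1.950-1.008j
Source currents: i(V1)=-1.080+0.09901j

-0.002521+0.006498j A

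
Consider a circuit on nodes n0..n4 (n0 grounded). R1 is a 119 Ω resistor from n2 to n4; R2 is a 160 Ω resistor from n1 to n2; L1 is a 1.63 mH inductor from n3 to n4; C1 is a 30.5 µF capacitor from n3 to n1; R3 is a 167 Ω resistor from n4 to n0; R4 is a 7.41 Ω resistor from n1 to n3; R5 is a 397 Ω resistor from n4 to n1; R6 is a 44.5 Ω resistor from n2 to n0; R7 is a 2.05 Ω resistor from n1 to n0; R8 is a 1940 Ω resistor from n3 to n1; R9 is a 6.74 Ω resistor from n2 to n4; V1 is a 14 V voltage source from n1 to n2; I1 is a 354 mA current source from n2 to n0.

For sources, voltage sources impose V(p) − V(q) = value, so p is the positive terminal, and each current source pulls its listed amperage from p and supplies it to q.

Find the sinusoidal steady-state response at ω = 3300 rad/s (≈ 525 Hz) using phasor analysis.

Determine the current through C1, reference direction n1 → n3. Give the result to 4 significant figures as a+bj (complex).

0.5223+0.4991j A

Element admittances at ω=3300 rad/s:
  Y(R1) = 0.008403+0.000j S between n2,n4
  Y(R2) = 0.006250+0.000j S between n1,n2
  Y(L1) = 0.000-0.1859j S between n3,n4
  Y(C1) = 0.000+0.1007j S between n3,n1
  Y(R3) = 0.005988+0.000j S between n4,n0
  Y(R4) = 0.1350+0.000j S between n1,n3
  Y(R5) = 0.002519+0.000j S between n4,n1
  Y(R6) = 0.02247+0.000j S between n2,n0
  Y(R7) = 0.4878+0.000j S between n1,n0
  Y(R8) = 0.0005155+0.000j S between n3,n1
  Y(R9) = 0.1484+0.000j S between n2,n4
  V1: constraint V(n1)−V(n2) = 14
  I1: injects 0.354 A into n0 (from n2)
Assemble and solve the 5×5 MNA system:
  V(n1)=-0.006073+0.01431j  V(n2)=-14.01+0.01431j  V(n3)=-4.965+5.203j  V(n4)=-6.061-1.219j
  i(V1)=-1.294+0.1937j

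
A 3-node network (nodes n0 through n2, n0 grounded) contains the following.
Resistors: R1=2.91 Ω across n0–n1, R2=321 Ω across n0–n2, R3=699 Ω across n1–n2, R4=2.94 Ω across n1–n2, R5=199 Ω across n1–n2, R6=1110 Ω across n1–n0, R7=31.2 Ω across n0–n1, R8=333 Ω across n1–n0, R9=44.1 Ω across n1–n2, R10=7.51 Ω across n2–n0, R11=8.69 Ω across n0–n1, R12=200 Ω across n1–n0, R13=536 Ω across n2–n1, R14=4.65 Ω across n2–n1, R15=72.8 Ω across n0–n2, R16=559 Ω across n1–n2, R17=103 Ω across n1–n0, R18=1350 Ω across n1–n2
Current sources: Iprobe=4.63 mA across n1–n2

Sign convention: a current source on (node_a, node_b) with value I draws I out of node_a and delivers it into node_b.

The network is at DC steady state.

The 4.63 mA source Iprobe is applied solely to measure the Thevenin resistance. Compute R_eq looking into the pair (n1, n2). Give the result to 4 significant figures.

Element admittances at DC:
  Y(R1) = 0.3436 S between n0,n1
  Y(R2) = 0.003115 S between n0,n2
  Y(R3) = 0.001431 S between n1,n2
  Y(R4) = 0.3401 S between n1,n2
  Y(R5) = 0.005025 S between n1,n2
  Y(R6) = 0.0009009 S between n1,n0
  Y(R7) = 0.03205 S between n0,n1
  Y(R8) = 0.003003 S between n1,n0
  Y(R9) = 0.02268 S between n1,n2
  Y(R10) = 0.1332 S between n2,n0
  Y(R11) = 0.1151 S between n0,n1
  Y(R12) = 0.005000 S between n1,n0
  Y(R13) = 0.001866 S between n2,n1
  Y(R14) = 0.2151 S between n2,n1
  Y(R15) = 0.01374 S between n0,n2
  Y(R16) = 0.001789 S between n1,n2
  Y(R17) = 0.009709 S between n1,n0
  Y(R18) = 0.0007407 S between n1,n2
  Iprobe: injects 0.00463 A into n2 (from n1)
Assemble and solve the 2×2 MNA system:
  V(n1)=-0.001495  V(n2)=0.005076

R_eq = 1.419 Ω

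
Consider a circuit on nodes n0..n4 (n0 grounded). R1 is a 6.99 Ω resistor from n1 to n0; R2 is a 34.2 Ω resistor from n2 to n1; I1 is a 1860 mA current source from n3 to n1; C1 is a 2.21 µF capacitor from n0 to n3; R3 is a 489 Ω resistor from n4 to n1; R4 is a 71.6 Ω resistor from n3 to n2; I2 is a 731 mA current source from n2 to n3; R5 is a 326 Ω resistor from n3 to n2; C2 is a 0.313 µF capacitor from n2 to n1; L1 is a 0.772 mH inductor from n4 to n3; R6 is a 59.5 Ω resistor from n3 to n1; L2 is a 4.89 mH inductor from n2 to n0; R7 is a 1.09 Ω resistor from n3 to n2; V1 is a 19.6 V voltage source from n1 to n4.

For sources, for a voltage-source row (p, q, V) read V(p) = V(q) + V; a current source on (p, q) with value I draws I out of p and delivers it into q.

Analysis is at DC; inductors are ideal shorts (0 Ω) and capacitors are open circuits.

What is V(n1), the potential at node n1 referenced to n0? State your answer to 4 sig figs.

MNA unknowns: 4 node voltages V₁..V_4 plus 3 source currents (L1, L2, V1)
R1: Y=0.1431 on G[1,0]
R2: Y=0.02924 on G[2,1]
I1: z[3]−=1.86, z[1]+=1.86
C1: Y=0.000 on G[0,3]
R3: Y=0.002045 on G[4,1]
R4: Y=0.01397 on G[3,2]
I2: z[2]−=0.731, z[3]+=0.731
R5: Y=0.003067 on G[3,2]
C2: Y=0.000 on G[2,1]
L1: row V4−V3=0, i_L1 at 4,3
R6: Y=0.01681 on G[3,1]
L2: row V2−V0=0, i_L2 at 2,0
R7: Y=0.9174 on G[3,2]
V1: row V1−V4=19.6, i_V1 at 1,4
solve → V1=17.21, V2=0.000, V3=-2.391, V4=-2.391
aux → i_L1=-1.435, i_L2=-2.462, i_V1=-1.475

17.21 V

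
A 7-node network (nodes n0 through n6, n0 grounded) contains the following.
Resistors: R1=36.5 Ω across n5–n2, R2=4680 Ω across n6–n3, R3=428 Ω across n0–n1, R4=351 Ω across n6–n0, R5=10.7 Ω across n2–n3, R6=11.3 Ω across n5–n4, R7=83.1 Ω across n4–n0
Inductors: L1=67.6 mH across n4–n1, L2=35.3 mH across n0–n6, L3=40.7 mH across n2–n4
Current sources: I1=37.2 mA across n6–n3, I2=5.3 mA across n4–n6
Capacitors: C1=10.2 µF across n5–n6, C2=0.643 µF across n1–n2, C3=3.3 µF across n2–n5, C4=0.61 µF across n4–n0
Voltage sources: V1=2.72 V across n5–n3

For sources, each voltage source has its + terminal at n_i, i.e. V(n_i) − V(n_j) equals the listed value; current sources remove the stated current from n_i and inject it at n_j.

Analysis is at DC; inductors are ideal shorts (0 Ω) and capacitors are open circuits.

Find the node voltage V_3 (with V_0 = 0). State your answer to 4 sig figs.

0.8779 V

Apply KCL at each of the 6 non-ground nodes and solve the resulting linear system.
Node n1: branches {R3, L1, C2} → V_1 = 2.207
Node n2: branches {R1, C2, C3, R5, L3} → V_2 = 2.207
Node n3: branches {R2, I1, R5, V1} → V_3 = 0.8779
Node n4: branches {L1, C4, R6, I2, L3, R7} → V_4 = 2.207
Node n5: branches {R1, C1, C3, R6, V1} → V_5 = 3.598
Node n6: branches {R2, I1, C1, R4, L2, I2} → V_6 = 0.000
Source currents: i(L1)=0.005156, i(L2)=0.03171, i(L3)=-0.08609, i(V1)=-0.1612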